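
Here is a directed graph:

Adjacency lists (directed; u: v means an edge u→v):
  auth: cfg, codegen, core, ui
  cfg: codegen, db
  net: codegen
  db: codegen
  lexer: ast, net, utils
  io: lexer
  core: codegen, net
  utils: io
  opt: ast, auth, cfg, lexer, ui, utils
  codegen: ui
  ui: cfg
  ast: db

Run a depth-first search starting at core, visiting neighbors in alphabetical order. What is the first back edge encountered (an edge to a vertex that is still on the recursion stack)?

cfg->codegen

DFS from core (visiting neighbors in alphabetical order); mark gray on enter, black on exit:
core gray
  codegen gray
    ui gray
      cfg gray
        cfg→codegen: codegen is gray → back edge
First back edge: cfg → codegen.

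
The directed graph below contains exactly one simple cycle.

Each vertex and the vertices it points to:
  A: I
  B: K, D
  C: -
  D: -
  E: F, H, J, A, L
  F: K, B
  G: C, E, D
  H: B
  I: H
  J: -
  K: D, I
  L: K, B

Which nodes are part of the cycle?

DFS with gray/black marking from I:
I gray
  H gray
    B gray
      K gray
        D gray
        D black
        K→I: I is gray → back edge
Back edge closes the cycle I → H → B → K → I; its vertices are {B, H, I, K}.

B, H, I, K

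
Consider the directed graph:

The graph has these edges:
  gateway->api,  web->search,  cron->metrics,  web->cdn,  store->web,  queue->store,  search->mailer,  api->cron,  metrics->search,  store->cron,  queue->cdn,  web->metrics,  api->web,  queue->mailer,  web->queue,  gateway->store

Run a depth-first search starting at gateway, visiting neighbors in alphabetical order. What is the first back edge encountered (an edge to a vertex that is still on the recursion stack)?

store->web

DFS from gateway (visiting neighbors in alphabetical order); mark gray on enter, black on exit:
gateway gray
  api gray
    cron gray
      metrics gray
        search gray
          mailer gray
          mailer black
        search black
      metrics black
    cron black
    web gray
      cdn gray
      cdn black
      web→metrics: metrics black — skip
      queue gray
        queue→cdn: cdn black — skip
        queue→mailer: mailer black — skip
        store gray
          store→cron: cron black — skip
          store→web: web is gray → back edge
First back edge: store → web.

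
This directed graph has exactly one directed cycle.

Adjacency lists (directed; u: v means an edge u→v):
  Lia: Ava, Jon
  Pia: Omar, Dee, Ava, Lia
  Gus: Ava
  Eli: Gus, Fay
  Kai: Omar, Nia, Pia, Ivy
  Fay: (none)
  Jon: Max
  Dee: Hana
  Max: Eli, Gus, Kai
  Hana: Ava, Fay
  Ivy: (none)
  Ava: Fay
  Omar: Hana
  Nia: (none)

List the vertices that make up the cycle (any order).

Jon, Kai, Lia, Max, Pia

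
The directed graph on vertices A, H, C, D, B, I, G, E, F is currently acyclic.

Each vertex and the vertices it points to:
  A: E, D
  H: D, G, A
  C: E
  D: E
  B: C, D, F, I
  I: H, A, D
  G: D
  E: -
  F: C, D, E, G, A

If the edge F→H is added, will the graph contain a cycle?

No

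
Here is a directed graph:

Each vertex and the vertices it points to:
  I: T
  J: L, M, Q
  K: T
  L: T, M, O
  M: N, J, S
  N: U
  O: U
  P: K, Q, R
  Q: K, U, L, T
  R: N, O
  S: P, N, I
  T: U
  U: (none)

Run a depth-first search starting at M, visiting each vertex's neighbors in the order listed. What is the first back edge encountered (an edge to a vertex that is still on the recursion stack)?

L→M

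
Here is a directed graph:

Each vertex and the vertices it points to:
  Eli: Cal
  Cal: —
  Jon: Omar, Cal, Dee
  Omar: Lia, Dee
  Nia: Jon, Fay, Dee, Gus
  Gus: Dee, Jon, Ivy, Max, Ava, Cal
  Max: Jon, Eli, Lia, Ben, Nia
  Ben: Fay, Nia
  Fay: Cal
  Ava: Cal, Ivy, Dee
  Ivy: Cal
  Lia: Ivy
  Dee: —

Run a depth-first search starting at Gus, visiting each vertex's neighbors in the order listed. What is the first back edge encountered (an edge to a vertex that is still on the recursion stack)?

Nia→Gus

DFS from Gus (visiting each vertex's neighbors in the order listed); mark gray on enter, black on exit:
Gus gray
  Dee gray
  Dee black
  Jon gray
    Omar gray
      Lia gray
        Ivy gray
          Cal gray
          Cal black
        Ivy black
      Lia black
      Omar→Dee: Dee black — skip
    Omar black
    Jon→Cal: Cal black — skip
    Jon→Dee: Dee black — skip
  Jon black
  Gus→Ivy: Ivy black — skip
  Max gray
    Max→Jon: Jon black — skip
    Eli gray
      Eli→Cal: Cal black — skip
    Eli black
    Max→Lia: Lia black — skip
    Ben gray
      Fay gray
        Fay→Cal: Cal black — skip
      Fay black
      Nia gray
        Nia→Jon: Jon black — skip
        Nia→Fay: Fay black — skip
        Nia→Dee: Dee black — skip
        Nia→Gus: Gus is gray → back edge
First back edge: Nia → Gus.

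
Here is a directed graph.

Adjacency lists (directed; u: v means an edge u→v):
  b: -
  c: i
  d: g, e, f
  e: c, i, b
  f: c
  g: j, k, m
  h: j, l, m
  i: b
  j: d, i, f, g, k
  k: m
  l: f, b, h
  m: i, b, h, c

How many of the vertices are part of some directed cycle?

7

A vertex is on a directed cycle iff it belongs to a strongly connected component of size ≥ 2 (or has a self-loop).
The vertices on cycles are {d, g, h, j, k, l, m} — 7 in total.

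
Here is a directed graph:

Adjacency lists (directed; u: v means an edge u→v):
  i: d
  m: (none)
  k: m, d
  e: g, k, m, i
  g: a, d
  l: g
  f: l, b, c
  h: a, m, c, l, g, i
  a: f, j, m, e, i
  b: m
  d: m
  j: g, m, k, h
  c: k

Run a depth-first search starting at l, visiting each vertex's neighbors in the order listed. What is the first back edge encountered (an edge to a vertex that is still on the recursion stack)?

f->l

DFS from l (visiting each vertex's neighbors in the order listed); mark gray on enter, black on exit:
l gray
  g gray
    a gray
      f gray
        f→l: l is gray → back edge
First back edge: f → l.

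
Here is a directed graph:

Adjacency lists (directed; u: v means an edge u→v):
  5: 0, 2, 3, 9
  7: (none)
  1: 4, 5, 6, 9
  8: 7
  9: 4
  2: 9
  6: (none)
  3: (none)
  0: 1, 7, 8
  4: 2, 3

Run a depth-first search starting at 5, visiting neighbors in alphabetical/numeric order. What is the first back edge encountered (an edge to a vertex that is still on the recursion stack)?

9→4

DFS from 5 (visiting neighbors in alphabetical/numeric order); mark gray on enter, black on exit:
5 gray
  0 gray
    1 gray
      4 gray
        2 gray
          9 gray
            9→4: 4 is gray → back edge
First back edge: 9 → 4.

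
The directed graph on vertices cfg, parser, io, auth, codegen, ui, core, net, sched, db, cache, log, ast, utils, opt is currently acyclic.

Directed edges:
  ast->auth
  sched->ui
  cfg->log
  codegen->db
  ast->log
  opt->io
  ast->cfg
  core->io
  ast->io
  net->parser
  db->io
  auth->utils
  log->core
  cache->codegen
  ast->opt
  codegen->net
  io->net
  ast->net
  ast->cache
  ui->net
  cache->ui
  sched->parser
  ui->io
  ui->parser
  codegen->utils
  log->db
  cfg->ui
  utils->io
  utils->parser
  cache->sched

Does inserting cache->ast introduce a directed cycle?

Adding cache→ast creates a cycle iff ast can already reach cache.
Path from ast: ast → cache.
So ast → … → cache → ast is a cycle.

Yes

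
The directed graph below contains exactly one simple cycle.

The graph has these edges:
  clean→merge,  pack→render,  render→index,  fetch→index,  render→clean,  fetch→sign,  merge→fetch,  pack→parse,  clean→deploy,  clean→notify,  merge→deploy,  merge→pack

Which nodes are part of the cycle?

pack, clean, merge, render

DFS with gray/black marking from merge:
merge gray
  deploy gray
  deploy black
  pack gray
    render gray
      index gray
      index black
      clean gray
        notify gray
        notify black
        clean→merge: merge is gray → back edge
Back edge closes the cycle merge → pack → render → clean → merge; its vertices are {pack, clean, merge, render}.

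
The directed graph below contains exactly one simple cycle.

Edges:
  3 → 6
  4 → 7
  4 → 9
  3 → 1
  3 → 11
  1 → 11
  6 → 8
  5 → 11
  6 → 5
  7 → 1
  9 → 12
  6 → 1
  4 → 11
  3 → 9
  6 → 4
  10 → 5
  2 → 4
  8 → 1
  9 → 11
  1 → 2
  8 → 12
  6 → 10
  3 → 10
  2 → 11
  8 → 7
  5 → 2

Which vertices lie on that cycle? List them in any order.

DFS with gray/black marking from 4:
4 gray
  7 gray
    1 gray
      2 gray
        11 gray
        11 black
        2→4: 4 is gray → back edge
Back edge closes the cycle 4 → 7 → 1 → 2 → 4; its vertices are {1, 2, 4, 7}.

1, 2, 4, 7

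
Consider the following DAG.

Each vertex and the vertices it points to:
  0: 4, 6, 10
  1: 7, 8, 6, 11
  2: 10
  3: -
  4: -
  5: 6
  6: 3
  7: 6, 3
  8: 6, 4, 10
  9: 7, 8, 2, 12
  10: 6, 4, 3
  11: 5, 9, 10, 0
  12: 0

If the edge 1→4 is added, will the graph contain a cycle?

Adding 1→4 creates a cycle iff 4 can already reach 1.
Explore from 4: no path reaches 1. The graph stays acyclic.

No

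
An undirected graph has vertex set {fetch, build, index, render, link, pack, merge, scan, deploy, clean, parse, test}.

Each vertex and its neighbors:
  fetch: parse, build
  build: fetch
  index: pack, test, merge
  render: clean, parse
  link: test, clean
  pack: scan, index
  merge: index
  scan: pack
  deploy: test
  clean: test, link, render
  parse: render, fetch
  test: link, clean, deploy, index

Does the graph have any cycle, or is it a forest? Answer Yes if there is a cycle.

Yes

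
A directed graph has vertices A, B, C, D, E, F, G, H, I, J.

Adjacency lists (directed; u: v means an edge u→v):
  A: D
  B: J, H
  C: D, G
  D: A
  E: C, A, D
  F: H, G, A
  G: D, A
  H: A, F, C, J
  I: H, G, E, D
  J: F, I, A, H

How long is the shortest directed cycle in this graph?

2

For each vertex v, BFS finds the shortest path from v back to v.
The shortest such closed walk is J → H → J, length 2.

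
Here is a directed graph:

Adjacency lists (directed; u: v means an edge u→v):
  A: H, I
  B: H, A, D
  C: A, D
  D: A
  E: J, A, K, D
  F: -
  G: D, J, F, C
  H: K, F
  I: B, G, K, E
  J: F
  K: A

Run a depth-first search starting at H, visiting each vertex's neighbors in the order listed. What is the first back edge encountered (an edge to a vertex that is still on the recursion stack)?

DFS from H (visiting each vertex's neighbors in the order listed); mark gray on enter, black on exit:
H gray
  K gray
    A gray
      A→H: H is gray → back edge
First back edge: A → H.

A->H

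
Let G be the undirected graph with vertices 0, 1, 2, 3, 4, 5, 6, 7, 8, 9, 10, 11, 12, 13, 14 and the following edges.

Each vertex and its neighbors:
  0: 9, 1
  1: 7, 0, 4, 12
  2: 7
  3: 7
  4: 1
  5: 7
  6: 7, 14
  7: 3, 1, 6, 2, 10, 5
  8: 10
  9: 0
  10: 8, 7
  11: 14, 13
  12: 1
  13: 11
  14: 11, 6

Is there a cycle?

DFS, tracking each vertex's parent; an edge to a visited non-parent vertex closes a cycle.
Start from 1:
visit 1 (parent –)
  visit 7 (parent 1)
    visit 3 (parent 7)
      3–7: parent, skip
    7–1: parent, skip
    visit 6 (parent 7)
      6–7: parent, skip
      visit 14 (parent 6)
        visit 11 (parent 14)
          11–14: parent, skip
          visit 13 (parent 11)
            13–11: parent, skip
        14–6: parent, skip
    visit 2 (parent 7)
      2–7: parent, skip
    visit 10 (parent 7)
      visit 8 (parent 10)
        8–10: parent, skip
      10–7: parent, skip
    visit 5 (parent 7)
      5–7: parent, skip
  visit 0 (parent 1)
    visit 9 (parent 0)
      9–0: parent, skip
    0–1: parent, skip
  visit 4 (parent 1)
    4–1: parent, skip
  visit 12 (parent 1)
    12–1: parent, skip
No non-parent visited neighbor found — the graph is a forest.

No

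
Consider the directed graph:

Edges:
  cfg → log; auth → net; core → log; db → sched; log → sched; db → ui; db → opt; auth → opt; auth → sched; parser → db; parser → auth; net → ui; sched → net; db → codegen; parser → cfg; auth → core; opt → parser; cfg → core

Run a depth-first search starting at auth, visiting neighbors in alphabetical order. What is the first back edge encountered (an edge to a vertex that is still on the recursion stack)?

parser→auth

DFS from auth (visiting neighbors in alphabetical order); mark gray on enter, black on exit:
auth gray
  core gray
    log gray
      sched gray
        net gray
          ui gray
          ui black
        net black
      sched black
    log black
  core black
  auth→net: net black — skip
  opt gray
    parser gray
      parser→auth: auth is gray → back edge
First back edge: parser → auth.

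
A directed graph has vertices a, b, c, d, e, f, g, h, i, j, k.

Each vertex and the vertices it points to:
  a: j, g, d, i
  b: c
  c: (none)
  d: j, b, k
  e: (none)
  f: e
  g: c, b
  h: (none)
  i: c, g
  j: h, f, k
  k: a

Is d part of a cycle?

Yes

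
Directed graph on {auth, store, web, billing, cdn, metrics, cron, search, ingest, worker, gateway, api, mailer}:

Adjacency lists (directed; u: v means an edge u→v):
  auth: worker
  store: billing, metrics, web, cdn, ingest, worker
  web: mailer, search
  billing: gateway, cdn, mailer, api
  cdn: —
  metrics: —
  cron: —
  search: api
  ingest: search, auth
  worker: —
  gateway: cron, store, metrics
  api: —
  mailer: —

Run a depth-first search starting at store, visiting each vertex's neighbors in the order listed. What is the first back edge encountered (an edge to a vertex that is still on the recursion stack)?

gateway→store

DFS from store (visiting each vertex's neighbors in the order listed); mark gray on enter, black on exit:
store gray
  billing gray
    gateway gray
      cron gray
      cron black
      gateway→store: store is gray → back edge
First back edge: gateway → store.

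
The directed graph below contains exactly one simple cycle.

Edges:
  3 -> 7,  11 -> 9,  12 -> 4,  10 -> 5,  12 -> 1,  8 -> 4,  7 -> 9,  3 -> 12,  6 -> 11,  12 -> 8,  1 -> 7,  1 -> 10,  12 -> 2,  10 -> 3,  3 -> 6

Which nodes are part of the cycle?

1, 3, 10, 12

DFS with gray/black marking from 12:
12 gray
  2 gray
  2 black
  8 gray
    4 gray
    4 black
  8 black
  1 gray
    10 gray
      5 gray
      5 black
      3 gray
        6 gray
          11 gray
            9 gray
            9 black
          11 black
        6 black
        7 gray
          7→9: 9 black — skip
        7 black
        3→12: 12 is gray → back edge
Back edge closes the cycle 12 → 1 → 10 → 3 → 12; its vertices are {1, 3, 10, 12}.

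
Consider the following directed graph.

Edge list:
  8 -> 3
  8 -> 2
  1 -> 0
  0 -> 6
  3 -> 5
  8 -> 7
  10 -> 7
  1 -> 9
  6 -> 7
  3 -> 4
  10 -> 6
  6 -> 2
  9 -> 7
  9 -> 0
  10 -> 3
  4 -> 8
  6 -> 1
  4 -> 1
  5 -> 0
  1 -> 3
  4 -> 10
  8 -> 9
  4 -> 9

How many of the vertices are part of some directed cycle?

A vertex is on a directed cycle iff it belongs to a strongly connected component of size ≥ 2 (or has a self-loop).
The vertices on cycles are {0, 1, 3, 4, 5, 6, 8, 9, 10} — 9 in total.

9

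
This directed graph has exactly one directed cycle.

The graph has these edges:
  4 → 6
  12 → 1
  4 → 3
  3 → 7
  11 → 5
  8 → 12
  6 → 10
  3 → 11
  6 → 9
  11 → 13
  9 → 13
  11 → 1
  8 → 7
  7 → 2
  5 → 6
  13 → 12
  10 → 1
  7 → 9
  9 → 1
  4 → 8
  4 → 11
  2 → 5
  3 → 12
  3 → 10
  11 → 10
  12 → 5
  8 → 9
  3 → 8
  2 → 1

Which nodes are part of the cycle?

5, 6, 9, 12, 13

DFS with gray/black marking from 6:
6 gray
  10 gray
    1 gray
    1 black
  10 black
  9 gray
    13 gray
      12 gray
        12→1: 1 black — skip
        5 gray
          5→6: 6 is gray → back edge
Back edge closes the cycle 6 → 9 → 13 → 12 → 5 → 6; its vertices are {5, 6, 9, 12, 13}.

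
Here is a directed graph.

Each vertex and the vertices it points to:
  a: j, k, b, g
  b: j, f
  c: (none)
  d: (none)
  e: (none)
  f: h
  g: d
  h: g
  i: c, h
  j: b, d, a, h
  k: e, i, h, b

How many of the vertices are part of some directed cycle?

4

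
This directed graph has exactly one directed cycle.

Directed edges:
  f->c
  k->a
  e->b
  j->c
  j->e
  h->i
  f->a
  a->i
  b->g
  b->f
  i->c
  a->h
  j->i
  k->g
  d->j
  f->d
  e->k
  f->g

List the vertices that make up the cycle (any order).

b, d, e, f, j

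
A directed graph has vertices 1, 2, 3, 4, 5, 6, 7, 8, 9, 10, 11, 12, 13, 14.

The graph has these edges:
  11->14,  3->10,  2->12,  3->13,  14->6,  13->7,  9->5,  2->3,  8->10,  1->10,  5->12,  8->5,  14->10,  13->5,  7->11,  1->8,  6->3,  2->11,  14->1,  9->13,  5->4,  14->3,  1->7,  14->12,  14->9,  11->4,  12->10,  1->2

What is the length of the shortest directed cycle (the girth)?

4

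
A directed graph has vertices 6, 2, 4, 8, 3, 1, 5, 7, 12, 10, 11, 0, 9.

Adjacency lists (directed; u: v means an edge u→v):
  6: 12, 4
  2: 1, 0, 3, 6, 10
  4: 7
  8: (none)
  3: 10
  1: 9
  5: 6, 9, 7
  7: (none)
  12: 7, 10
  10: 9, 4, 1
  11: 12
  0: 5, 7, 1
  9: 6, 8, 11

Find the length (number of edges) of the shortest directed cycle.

For each vertex v, BFS finds the shortest path from v back to v.
The shortest such closed walk is 10 → 9 → 6 → 12 → 10, length 4.

4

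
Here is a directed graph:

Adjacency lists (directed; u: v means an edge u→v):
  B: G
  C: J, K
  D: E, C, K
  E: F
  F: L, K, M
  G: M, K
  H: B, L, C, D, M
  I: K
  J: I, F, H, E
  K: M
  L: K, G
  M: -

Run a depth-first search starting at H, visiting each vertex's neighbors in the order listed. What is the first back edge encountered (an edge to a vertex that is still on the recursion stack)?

DFS from H (visiting each vertex's neighbors in the order listed); mark gray on enter, black on exit:
H gray
  B gray
    G gray
      M gray
      M black
      K gray
        K→M: M black — skip
      K black
    G black
  B black
  L gray
    L→K: K black — skip
    L→G: G black — skip
  L black
  C gray
    J gray
      I gray
        I→K: K black — skip
      I black
      F gray
        F→L: L black — skip
        F→K: K black — skip
        F→M: M black — skip
      F black
      J→H: H is gray → back edge
First back edge: J → H.

J→H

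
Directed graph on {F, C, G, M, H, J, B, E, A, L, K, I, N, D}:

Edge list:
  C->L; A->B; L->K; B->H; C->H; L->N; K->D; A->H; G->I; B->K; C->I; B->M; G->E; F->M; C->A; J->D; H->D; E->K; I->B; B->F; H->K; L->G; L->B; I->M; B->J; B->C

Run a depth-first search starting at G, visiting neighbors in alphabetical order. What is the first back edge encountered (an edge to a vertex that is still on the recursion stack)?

A->B

DFS from G (visiting neighbors in alphabetical order); mark gray on enter, black on exit:
G gray
  E gray
    K gray
      D gray
      D black
    K black
  E black
  I gray
    B gray
      C gray
        A gray
          A→B: B is gray → back edge
First back edge: A → B.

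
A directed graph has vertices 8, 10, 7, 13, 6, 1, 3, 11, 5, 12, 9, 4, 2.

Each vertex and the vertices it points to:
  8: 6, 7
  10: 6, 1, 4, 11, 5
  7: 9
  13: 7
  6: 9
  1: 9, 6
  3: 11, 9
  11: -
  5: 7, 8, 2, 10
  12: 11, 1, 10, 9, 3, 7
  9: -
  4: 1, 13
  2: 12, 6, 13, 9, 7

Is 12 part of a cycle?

12 is on a cycle iff 12 can reach itself via ≥1 edge.
12 → 10 → 5 → 2 → 12 — yes.

Yes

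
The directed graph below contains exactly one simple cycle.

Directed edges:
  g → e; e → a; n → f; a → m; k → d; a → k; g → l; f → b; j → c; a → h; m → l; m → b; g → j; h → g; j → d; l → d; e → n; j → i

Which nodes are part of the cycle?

a, e, g, h

DFS with gray/black marking from e:
e gray
  a gray
    k gray
      d gray
      d black
    k black
    m gray
      b gray
      b black
      l gray
        l→d: d black — skip
      l black
    m black
    h gray
      g gray
        g→l: l black — skip
        j gray
          i gray
          i black
          j→d: d black — skip
          c gray
          c black
        j black
        g→e: e is gray → back edge
Back edge closes the cycle e → a → h → g → e; its vertices are {a, e, g, h}.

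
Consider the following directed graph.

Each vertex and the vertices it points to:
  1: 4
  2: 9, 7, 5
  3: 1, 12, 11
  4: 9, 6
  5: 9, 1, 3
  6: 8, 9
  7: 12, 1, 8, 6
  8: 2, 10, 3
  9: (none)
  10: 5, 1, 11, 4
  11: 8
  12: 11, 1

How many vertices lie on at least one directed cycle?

11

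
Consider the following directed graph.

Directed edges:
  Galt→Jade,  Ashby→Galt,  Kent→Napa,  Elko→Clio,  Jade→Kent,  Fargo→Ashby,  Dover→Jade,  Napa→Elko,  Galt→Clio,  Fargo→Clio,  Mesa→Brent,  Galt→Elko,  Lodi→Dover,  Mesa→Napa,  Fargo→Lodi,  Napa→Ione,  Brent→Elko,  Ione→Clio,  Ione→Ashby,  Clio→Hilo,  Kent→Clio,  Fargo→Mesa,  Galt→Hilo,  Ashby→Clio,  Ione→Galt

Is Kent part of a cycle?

Yes

Kent is on a cycle iff Kent can reach itself via ≥1 edge.
Kent → Napa → Ione → Galt → Jade → Kent — yes.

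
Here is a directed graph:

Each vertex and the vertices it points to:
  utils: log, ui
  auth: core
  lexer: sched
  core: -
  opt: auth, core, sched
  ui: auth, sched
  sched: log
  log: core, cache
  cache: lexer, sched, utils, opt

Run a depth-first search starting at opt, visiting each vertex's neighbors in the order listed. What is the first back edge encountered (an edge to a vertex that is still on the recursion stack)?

DFS from opt (visiting each vertex's neighbors in the order listed); mark gray on enter, black on exit:
opt gray
  auth gray
    core gray
    core black
  auth black
  opt→core: core black — skip
  sched gray
    log gray
      log→core: core black — skip
      cache gray
        lexer gray
          lexer→sched: sched is gray → back edge
First back edge: lexer → sched.

lexer→sched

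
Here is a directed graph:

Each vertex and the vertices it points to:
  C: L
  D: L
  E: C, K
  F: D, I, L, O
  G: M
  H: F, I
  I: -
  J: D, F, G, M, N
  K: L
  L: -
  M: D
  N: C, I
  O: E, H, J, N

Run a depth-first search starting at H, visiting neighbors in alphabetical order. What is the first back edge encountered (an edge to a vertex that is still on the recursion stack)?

DFS from H (visiting neighbors in alphabetical order); mark gray on enter, black on exit:
H gray
  F gray
    D gray
      L gray
      L black
    D black
    I gray
    I black
    F→L: L black — skip
    O gray
      E gray
        C gray
          C→L: L black — skip
        C black
        K gray
          K→L: L black — skip
        K black
      E black
      O→H: H is gray → back edge
First back edge: O → H.

O->H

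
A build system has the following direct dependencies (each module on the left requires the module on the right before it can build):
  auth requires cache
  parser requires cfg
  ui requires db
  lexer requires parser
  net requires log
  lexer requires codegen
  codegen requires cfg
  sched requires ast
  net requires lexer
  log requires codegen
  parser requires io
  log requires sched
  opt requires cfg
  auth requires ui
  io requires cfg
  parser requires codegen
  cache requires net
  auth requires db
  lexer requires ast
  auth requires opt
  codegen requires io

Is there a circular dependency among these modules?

DFS with white/gray/black marking, starting from log:
log gray
  codegen gray
    io gray
      cfg gray
      cfg black
    io black
    codegen→cfg: cfg black — skip
  codegen black
  sched gray
    ast gray
    ast black
  sched black
log black
cache gray
  net gray
    lexer gray
      lexer→ast: ast black — skip
      lexer→codegen: codegen black — skip
      parser gray
        parser→cfg: cfg black — skip
        parser→io: io black — skip
        parser→codegen: codegen black — skip
      parser black
    lexer black
    net→log: log black — skip
  net black
cache black
opt gray
  opt→cfg: cfg black — skip
opt black
ui gray
  db gray
  db black
ui black
auth gray
  auth→cache: cache black — skip
  auth→ui: ui black — skip
  auth→db: db black — skip
  auth→opt: opt black — skip
auth black
Every edge goes to a white or black vertex — no back edge, so the graph is acyclic.

No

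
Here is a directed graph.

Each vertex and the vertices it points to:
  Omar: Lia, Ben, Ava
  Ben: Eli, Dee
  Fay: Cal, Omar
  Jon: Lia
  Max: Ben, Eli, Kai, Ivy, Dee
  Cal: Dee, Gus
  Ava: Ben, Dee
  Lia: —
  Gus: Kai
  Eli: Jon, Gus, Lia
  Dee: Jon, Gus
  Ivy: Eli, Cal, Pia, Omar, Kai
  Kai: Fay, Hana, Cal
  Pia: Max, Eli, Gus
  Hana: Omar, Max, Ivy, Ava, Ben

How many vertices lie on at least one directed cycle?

13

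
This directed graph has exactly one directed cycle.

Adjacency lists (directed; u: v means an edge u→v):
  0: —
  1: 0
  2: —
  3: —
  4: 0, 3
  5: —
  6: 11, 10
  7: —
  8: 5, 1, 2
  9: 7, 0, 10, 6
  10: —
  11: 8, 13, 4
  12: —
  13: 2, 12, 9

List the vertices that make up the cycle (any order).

6, 9, 11, 13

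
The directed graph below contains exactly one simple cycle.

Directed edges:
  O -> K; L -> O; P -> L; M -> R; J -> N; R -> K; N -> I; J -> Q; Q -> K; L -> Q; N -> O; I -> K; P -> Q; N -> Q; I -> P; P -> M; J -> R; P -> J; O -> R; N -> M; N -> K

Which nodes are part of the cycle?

I, J, N, P

DFS with gray/black marking from P:
P gray
  M gray
    R gray
      K gray
      K black
    R black
  M black
  Q gray
    Q→K: K black — skip
  Q black
  L gray
    L→Q: Q black — skip
    O gray
      O→R: R black — skip
      O→K: K black — skip
    O black
  L black
  J gray
    J→R: R black — skip
    N gray
      N→O: O black — skip
      N→Q: Q black — skip
      N→K: K black — skip
      N→M: M black — skip
      I gray
        I→P: P is gray → back edge
Back edge closes the cycle P → J → N → I → P; its vertices are {I, J, N, P}.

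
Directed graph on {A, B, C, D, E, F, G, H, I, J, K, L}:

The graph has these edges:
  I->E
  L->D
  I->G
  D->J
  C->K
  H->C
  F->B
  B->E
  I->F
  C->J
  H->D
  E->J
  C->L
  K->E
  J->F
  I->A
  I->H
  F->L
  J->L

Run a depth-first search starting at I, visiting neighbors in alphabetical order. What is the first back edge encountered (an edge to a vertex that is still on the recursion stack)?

B->E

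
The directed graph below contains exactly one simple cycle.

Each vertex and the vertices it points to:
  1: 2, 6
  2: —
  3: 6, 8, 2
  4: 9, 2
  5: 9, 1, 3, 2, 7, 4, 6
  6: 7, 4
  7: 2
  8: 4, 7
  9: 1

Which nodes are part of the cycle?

DFS with gray/black marking from 9:
9 gray
  1 gray
    2 gray
    2 black
    6 gray
      7 gray
        7→2: 2 black — skip
      7 black
      4 gray
        4→9: 9 is gray → back edge
Back edge closes the cycle 9 → 1 → 6 → 4 → 9; its vertices are {1, 4, 6, 9}.

1, 4, 6, 9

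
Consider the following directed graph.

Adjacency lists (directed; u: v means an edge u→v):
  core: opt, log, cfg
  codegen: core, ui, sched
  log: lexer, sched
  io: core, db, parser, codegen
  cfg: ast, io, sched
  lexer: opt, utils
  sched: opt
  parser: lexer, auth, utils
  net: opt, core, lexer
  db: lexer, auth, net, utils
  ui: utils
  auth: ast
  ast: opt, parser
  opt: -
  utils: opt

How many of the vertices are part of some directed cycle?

A vertex is on a directed cycle iff it belongs to a strongly connected component of size ≥ 2 (or has a self-loop).
The vertices on cycles are {db, io, ast, cfg, net, auth, core, parser, codegen} — 9 in total.

9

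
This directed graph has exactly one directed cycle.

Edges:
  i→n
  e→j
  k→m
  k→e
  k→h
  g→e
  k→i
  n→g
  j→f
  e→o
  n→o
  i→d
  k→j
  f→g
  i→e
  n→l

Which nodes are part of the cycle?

e, f, g, j

DFS with gray/black marking from e:
e gray
  o gray
  o black
  j gray
    f gray
      g gray
        g→e: e is gray → back edge
Back edge closes the cycle e → j → f → g → e; its vertices are {e, f, g, j}.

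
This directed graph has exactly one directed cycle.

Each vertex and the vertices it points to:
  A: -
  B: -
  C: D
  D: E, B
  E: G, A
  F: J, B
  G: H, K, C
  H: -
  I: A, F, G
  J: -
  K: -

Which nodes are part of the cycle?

C, D, E, G

DFS with gray/black marking from G:
G gray
  H gray
  H black
  K gray
  K black
  C gray
    D gray
      E gray
        E→G: G is gray → back edge
Back edge closes the cycle G → C → D → E → G; its vertices are {C, D, E, G}.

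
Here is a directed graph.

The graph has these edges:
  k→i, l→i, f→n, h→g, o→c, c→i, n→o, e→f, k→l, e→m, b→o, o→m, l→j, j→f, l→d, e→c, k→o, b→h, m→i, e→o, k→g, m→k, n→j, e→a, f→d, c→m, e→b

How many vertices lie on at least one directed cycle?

A vertex is on a directed cycle iff it belongs to a strongly connected component of size ≥ 2 (or has a self-loop).
The vertices on cycles are {c, f, j, k, l, m, n, o} — 8 in total.

8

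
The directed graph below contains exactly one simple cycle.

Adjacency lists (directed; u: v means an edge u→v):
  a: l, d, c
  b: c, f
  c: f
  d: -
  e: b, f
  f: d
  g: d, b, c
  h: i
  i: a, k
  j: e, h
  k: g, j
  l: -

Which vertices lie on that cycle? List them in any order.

h, i, j, k

DFS with gray/black marking from i:
i gray
  a gray
    l gray
    l black
    d gray
    d black
    c gray
      f gray
        f→d: d black — skip
      f black
    c black
  a black
  k gray
    g gray
      g→d: d black — skip
      b gray
        b→c: c black — skip
        b→f: f black — skip
      b black
      g→c: c black — skip
    g black
    j gray
      e gray
        e→b: b black — skip
        e→f: f black — skip
      e black
      h gray
        h→i: i is gray → back edge
Back edge closes the cycle i → k → j → h → i; its vertices are {h, i, j, k}.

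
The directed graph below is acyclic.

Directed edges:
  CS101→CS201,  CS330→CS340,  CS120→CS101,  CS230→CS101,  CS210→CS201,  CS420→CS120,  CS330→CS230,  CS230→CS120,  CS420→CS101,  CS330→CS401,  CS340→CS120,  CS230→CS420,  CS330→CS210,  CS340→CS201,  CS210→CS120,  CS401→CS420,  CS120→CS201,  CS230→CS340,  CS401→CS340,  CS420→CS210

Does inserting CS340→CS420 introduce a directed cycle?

No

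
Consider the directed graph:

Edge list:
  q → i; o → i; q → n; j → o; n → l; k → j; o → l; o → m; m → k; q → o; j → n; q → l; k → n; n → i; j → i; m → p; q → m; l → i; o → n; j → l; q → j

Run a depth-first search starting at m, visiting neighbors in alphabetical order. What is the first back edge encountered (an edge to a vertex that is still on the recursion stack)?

o->m

DFS from m (visiting neighbors in alphabetical order); mark gray on enter, black on exit:
m gray
  k gray
    j gray
      i gray
      i black
      l gray
        l→i: i black — skip
      l black
      n gray
        n→i: i black — skip
        n→l: l black — skip
      n black
      o gray
        o→i: i black — skip
        o→l: l black — skip
        o→m: m is gray → back edge
First back edge: o → m.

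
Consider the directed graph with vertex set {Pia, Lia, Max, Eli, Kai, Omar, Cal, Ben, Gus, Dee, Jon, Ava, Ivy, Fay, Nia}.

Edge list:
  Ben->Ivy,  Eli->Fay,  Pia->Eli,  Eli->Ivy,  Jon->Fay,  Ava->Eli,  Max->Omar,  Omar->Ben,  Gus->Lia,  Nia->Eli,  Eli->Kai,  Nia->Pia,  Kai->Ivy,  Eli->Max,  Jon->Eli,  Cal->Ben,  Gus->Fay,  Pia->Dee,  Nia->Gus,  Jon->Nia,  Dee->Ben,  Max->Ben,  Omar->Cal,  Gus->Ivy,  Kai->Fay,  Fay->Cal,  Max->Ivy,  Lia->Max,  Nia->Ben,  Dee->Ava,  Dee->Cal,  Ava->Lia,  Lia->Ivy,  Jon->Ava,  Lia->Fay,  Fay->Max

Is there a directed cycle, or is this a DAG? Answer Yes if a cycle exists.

DFS with white/gray/black marking, starting from Gus:
Gus gray
  Fay gray
    Cal gray
      Ben gray
        Ivy gray
        Ivy black
      Ben black
    Cal black
    Max gray
      Max→Ben: Ben black — skip
      Max→Ivy: Ivy black — skip
      Omar gray
        Omar→Ben: Ben black — skip
        Omar→Cal: Cal black — skip
      Omar black
    Max black
  Fay black
  Lia gray
    Lia→Ivy: Ivy black — skip
    Lia→Max: Max black — skip
    Lia→Fay: Fay black — skip
  Lia black
  Gus→Ivy: Ivy black — skip
Gus black
Pia gray
  Eli gray
    Eli→Max: Max black — skip
    Eli→Ivy: Ivy black — skip
    Eli→Fay: Fay black — skip
    Kai gray
      Kai→Ivy: Ivy black — skip
      Kai→Fay: Fay black — skip
    Kai black
  Eli black
  Dee gray
    Dee→Cal: Cal black — skip
    Ava gray
      Ava→Lia: Lia black — skip
      Ava→Eli: Eli black — skip
    Ava black
    Dee→Ben: Ben black — skip
  Dee black
Pia black
Jon gray
  Jon→Eli: Eli black — skip
  Jon→Ava: Ava black — skip
  Jon→Fay: Fay black — skip
  Nia gray
    Nia→Ben: Ben black — skip
    Nia→Pia: Pia black — skip
    Nia→Gus: Gus black — skip
    Nia→Eli: Eli black — skip
  Nia black
Jon black
Every edge goes to a white or black vertex — no back edge, so the graph is acyclic.

No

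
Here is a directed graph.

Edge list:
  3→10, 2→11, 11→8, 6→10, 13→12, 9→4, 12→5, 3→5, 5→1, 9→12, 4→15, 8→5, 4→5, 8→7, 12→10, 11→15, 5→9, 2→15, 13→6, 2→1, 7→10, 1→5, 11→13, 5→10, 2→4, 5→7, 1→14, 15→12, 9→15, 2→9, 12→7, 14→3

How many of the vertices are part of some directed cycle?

A vertex is on a directed cycle iff it belongs to a strongly connected component of size ≥ 2 (or has a self-loop).
The vertices on cycles are {1, 3, 4, 5, 9, 12, 14, 15} — 8 in total.

8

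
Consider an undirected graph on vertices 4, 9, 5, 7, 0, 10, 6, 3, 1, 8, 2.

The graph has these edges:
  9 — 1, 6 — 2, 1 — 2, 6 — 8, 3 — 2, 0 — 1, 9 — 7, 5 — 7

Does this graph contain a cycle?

No

DFS, tracking each vertex's parent; an edge to a visited non-parent vertex closes a cycle.
Start from 1:
visit 1 (parent –)
  visit 0 (parent 1)
    0–1: parent, skip
  visit 2 (parent 1)
    visit 3 (parent 2)
      3–2: parent, skip
    visit 6 (parent 2)
      visit 8 (parent 6)
        8–6: parent, skip
      6–2: parent, skip
    2–1: parent, skip
  visit 9 (parent 1)
    visit 7 (parent 9)
      7–9: parent, skip
      visit 5 (parent 7)
        5–7: parent, skip
    9–1: parent, skip
visit 4 (parent –)
visit 10 (parent –)
No non-parent visited neighbor found — the graph is a forest.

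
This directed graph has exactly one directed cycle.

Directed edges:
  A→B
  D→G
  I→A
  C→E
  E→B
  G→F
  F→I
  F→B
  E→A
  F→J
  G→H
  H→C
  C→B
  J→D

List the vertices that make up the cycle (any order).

D, F, G, J

DFS with gray/black marking from G:
G gray
  H gray
    C gray
      B gray
      B black
      E gray
        A gray
          A→B: B black — skip
        A black
        E→B: B black — skip
      E black
    C black
  H black
  F gray
    I gray
      I→A: A black — skip
    I black
    J gray
      D gray
        D→G: G is gray → back edge
Back edge closes the cycle G → F → J → D → G; its vertices are {D, F, G, J}.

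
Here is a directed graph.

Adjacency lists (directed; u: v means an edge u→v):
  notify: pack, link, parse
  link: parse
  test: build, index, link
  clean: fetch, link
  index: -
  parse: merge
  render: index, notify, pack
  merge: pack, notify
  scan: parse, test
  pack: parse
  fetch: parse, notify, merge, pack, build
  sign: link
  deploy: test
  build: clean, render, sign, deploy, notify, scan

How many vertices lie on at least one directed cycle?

A vertex is on a directed cycle iff it belongs to a strongly connected component of size ≥ 2 (or has a self-loop).
The vertices on cycles are {link, pack, scan, test, build, clean, fetch, merge, parse, deploy, notify} — 11 in total.

11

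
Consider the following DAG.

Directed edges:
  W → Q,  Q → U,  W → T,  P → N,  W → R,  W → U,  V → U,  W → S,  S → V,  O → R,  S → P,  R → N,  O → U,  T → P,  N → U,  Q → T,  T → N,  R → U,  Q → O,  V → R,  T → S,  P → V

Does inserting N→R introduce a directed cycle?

Adding N→R creates a cycle iff R can already reach N.
Path from R: R → N.
So R → … → N → R is a cycle.

Yes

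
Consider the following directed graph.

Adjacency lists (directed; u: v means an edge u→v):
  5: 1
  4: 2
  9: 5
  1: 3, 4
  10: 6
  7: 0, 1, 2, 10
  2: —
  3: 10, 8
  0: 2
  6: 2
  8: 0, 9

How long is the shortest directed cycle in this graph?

For each vertex v, BFS finds the shortest path from v back to v.
The shortest such closed walk is 1 → 3 → 8 → 9 → 5 → 1, length 5.

5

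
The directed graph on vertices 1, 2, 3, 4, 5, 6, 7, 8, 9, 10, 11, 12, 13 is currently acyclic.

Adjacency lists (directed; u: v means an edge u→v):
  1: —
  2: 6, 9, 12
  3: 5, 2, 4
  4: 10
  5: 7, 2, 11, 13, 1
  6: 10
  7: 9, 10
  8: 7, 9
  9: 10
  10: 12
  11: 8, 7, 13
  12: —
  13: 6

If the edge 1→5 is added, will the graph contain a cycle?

Adding 1→5 creates a cycle iff 5 can already reach 1.
Path from 5: 5 → 1.
So 5 → … → 1 → 5 is a cycle.

Yes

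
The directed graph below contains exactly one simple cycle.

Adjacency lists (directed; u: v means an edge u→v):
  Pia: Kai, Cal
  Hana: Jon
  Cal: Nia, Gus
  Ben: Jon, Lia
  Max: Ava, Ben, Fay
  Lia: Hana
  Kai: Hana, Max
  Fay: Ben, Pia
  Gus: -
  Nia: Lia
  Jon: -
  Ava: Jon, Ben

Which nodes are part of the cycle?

Fay, Kai, Max, Pia

DFS with gray/black marking from Pia:
Pia gray
  Kai gray
    Hana gray
      Jon gray
      Jon black
    Hana black
    Max gray
      Ava gray
        Ava→Jon: Jon black — skip
        Ben gray
          Ben→Jon: Jon black — skip
          Lia gray
            Lia→Hana: Hana black — skip
          Lia black
        Ben black
      Ava black
      Max→Ben: Ben black — skip
      Fay gray
        Fay→Ben: Ben black — skip
        Fay→Pia: Pia is gray → back edge
Back edge closes the cycle Pia → Kai → Max → Fay → Pia; its vertices are {Fay, Kai, Max, Pia}.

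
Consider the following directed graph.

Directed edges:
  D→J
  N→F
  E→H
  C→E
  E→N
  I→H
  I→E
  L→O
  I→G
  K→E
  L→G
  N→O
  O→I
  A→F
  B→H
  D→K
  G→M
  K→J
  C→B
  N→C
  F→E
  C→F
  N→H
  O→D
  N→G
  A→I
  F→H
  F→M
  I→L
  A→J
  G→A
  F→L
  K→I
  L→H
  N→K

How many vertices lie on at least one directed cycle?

11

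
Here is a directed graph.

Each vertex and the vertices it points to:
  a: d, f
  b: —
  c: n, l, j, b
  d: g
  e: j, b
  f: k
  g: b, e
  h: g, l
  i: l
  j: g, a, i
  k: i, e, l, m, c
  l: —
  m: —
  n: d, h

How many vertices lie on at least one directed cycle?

10

A vertex is on a directed cycle iff it belongs to a strongly connected component of size ≥ 2 (or has a self-loop).
The vertices on cycles are {a, c, d, e, f, g, h, j, k, n} — 10 in total.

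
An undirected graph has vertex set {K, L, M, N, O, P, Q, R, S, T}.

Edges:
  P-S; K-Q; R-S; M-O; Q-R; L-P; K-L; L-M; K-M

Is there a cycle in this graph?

DFS, tracking each vertex's parent; an edge to a visited non-parent vertex closes a cycle.
Start from L:
visit L (parent –)
  visit K (parent L)
    K–L: parent, skip
    visit M (parent K)
      visit O (parent M)
        O–M: parent, skip
      M–K: parent, skip
      M–L: L visited and ≠ parent → cycle
Cycle: L – K – M – L.

Yes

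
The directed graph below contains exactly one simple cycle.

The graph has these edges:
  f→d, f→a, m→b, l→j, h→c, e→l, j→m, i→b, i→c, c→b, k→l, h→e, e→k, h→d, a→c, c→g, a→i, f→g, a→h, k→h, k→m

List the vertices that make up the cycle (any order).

DFS with gray/black marking from h:
h gray
  c gray
    g gray
    g black
    b gray
    b black
  c black
  e gray
    l gray
      j gray
        m gray
          m→b: b black — skip
        m black
      j black
    l black
    k gray
      k→l: l black — skip
      k→h: h is gray → back edge
Back edge closes the cycle h → e → k → h; its vertices are {e, h, k}.

e, h, k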